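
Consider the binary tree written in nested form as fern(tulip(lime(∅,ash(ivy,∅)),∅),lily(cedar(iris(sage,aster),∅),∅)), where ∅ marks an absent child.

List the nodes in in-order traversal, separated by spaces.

In-order visits the left subtree, then the node, then the right subtree.
At fern: go left to tulip.
  At tulip: go left to lime.
    At lime: no left child.
    Visit lime.
    At lime: go right to ash.
      At ash: go left to ivy.
        ivy is a leaf — visit ivy.
      Visit ash.
      At ash: no right child.
  Visit tulip.
  At tulip: no right child.
Visit fern.
At fern: go right to lily.
  At lily: go left to cedar.
    At cedar: go left to iris.
      At iris: go left to sage.
        sage is a leaf — visit sage.
      Visit iris.
      At iris: go right to aster.
        aster is a leaf — visit aster.
    Visit cedar.
    At cedar: no right child.
  Visit lily.
  At lily: no right child.

lime ivy ash tulip fern sage iris aster cedar lily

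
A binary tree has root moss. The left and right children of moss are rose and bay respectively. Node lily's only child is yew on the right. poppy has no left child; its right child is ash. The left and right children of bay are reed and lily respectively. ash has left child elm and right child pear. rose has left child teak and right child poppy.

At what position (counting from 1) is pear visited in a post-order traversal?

Post-order visits the left subtree, then the right subtree, then the node.
At moss: go left to rose.
  At rose: go left to teak.
    teak is a leaf — visit teak.
  At rose: go right to poppy.
    At poppy: no left child.
    At poppy: go right to ash.
      At ash: go left to elm.
        elm is a leaf — visit elm.
      At ash: go right to pear.
        pear is a leaf — visit pear.
      Visit ash.
    Visit poppy.
  Visit rose.
At moss: go right to bay.
  At bay: go left to reed.
    reed is a leaf — visit reed.
  At bay: go right to lily.
    At lily: no left child.
    At lily: go right to yew.
      yew is a leaf — visit yew.
    Visit lily.
  Visit bay.
Visit moss.
Full post-order sequence: teak, elm, pear, ash, poppy, rose, reed, yew, lily, bay, moss.

3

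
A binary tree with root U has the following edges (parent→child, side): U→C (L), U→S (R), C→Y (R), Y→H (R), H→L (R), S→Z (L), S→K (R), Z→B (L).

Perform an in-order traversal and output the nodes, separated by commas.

In-order visits the left subtree, then the node, then the right subtree.
At U: go left to C.
  At C: no left child.
  Visit C.
  At C: go right to Y.
    At Y: no left child.
    Visit Y.
    At Y: go right to H.
      At H: no left child.
      Visit H.
      At H: go right to L.
        L is a leaf — visit L.
Visit U.
At U: go right to S.
  At S: go left to Z.
    At Z: go left to B.
      B is a leaf — visit B.
    Visit Z.
    At Z: no right child.
  Visit S.
  At S: go right to K.
    K is a leaf — visit K.

C, Y, H, L, U, B, Z, S, K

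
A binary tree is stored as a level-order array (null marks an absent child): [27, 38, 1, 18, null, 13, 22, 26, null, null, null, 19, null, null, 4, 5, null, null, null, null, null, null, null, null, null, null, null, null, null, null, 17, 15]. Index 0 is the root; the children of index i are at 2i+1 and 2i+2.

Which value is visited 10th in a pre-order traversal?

22

Pre-order visits the node, then its left subtree, then its right subtree.
Visit 27.
At 27: go left to 38.
  Visit 38.
  At 38: go left to 18.
    Visit 18.
    At 18: go left to 26.
      Visit 26.
      At 26: go left to 5.
        Visit 5.
        At 5: go left to 15.
          15 is a leaf — visit 15.
        At 5: no right child.
      At 26: no right child.
    At 18: no right child.
  At 38: no right child.
At 27: go right to 1.
  Visit 1.
  At 1: go left to 13.
    Visit 13.
    At 13: go left to 19.
      19 is a leaf — visit 19.
    At 13: no right child.
  At 1: go right to 22.
    Visit 22.
    At 22: no left child.
    At 22: go right to 4.
      Visit 4.
      At 4: no left child.
      At 4: go right to 17.
        17 is a leaf — visit 17.
Full pre-order sequence: 27, 38, 18, 26, 5, 15, 1, 13, 19, 22, 4, 17.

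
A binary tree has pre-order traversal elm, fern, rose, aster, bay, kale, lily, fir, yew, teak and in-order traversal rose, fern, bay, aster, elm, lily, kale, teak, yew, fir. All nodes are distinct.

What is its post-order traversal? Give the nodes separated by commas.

The first element of pre-order is the root; it splits in-order into left and right subtrees.
Root elm: left subtree has 4 nodes {rose, fern, bay, aster}, right has 5 {lily, kale, teak, yew, fir}.
  Root fern: left subtree has 1 node {rose}, right has 2 {bay, aster}.
    Root aster: left subtree has 1 node {bay}, right has 0 { }.
  Root kale: left subtree has 1 node {lily}, right has 3 {teak, yew, fir}.
    Root fir: left subtree has 2 nodes {teak, yew}, right has 0 { }.
      Root yew: left subtree has 1 node {teak}, right has 0 { }.

rose, bay, aster, fern, lily, teak, yew, fir, kale, elm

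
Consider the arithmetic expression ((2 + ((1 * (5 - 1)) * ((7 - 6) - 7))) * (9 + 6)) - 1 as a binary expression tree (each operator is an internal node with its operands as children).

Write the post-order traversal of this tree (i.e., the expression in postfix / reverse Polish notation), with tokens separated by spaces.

Post-order on an expression tree gives postfix notation: for each operator, emit left operand, right operand, then the operator.

2 1 5 1 - * 7 6 - 7 - * + 9 6 + * 1 -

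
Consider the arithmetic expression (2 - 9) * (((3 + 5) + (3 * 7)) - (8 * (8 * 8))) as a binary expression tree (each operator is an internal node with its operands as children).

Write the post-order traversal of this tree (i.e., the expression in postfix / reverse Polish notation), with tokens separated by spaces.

2 9 - 3 5 + 3 7 * + 8 8 8 * * - *

Post-order on an expression tree gives postfix notation: for each operator, emit left operand, right operand, then the operator.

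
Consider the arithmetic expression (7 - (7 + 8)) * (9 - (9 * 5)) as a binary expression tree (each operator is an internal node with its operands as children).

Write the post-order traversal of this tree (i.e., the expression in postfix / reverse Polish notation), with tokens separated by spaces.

Post-order on an expression tree gives postfix notation: for each operator, emit left operand, right operand, then the operator.

7 7 8 + - 9 9 5 * - *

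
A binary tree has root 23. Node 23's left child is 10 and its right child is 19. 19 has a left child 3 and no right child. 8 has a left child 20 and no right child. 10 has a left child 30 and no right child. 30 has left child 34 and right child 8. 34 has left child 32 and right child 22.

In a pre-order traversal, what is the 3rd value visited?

Pre-order visits the node, then its left subtree, then its right subtree.
Visit 23.
At 23: go left to 10.
  Visit 10.
  At 10: go left to 30.
    Visit 30.
    At 30: go left to 34.
      Visit 34.
      At 34: go left to 32.
        32 is a leaf — visit 32.
      At 34: go right to 22.
        22 is a leaf — visit 22.
    At 30: go right to 8.
      Visit 8.
      At 8: go left to 20.
        20 is a leaf — visit 20.
      At 8: no right child.
  At 10: no right child.
At 23: go right to 19.
  Visit 19.
  At 19: go left to 3.
    3 is a leaf — visit 3.
  At 19: no right child.
Full pre-order sequence: 23, 10, 30, 34, 32, 22, 8, 20, 19, 3.

30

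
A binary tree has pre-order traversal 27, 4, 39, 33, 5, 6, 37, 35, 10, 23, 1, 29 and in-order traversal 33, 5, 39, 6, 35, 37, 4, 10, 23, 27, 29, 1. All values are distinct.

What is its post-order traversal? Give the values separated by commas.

The first element of pre-order is the root; it splits in-order into left and right subtrees.
Root 27: left subtree has 9 nodes {33, 5, 39, 6, 35, 37, 4, 10, 23}, right has 2 {29, 1}.
  Root 4: left subtree has 6 nodes {33, 5, 39, 6, 35, 37}, right has 2 {10, 23}.
    Root 39: left subtree has 2 nodes {33, 5}, right has 3 {6, 35, 37}.
      Root 33: left subtree has 0 nodes { }, right has 1 {5}.
      Root 6: left subtree has 0 nodes { }, right has 2 {35, 37}.
        Root 37: left subtree has 1 node {35}, right has 0 { }.
    Root 10: left subtree has 0 nodes { }, right has 1 {23}.
  Root 1: left subtree has 1 node {29}, right has 0 { }.

5, 33, 35, 37, 6, 39, 23, 10, 4, 29, 1, 27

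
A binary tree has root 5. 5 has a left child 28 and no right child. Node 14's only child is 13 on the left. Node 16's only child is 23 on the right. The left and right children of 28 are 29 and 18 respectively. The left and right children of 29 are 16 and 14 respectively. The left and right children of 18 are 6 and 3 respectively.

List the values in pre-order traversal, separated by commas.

Pre-order visits the node, then its left subtree, then its right subtree.
Visit 5.
At 5: go left to 28.
  Visit 28.
  At 28: go left to 29.
    Visit 29.
    At 29: go left to 16.
      Visit 16.
      At 16: no left child.
      At 16: go right to 23.
        23 is a leaf — visit 23.
    At 29: go right to 14.
      Visit 14.
      At 14: go left to 13.
        13 is a leaf — visit 13.
      At 14: no right child.
  At 28: go right to 18.
    Visit 18.
    At 18: go left to 6.
      6 is a leaf — visit 6.
    At 18: go right to 3.
      3 is a leaf — visit 3.
At 5: no right child.

5, 28, 29, 16, 23, 14, 13, 18, 6, 3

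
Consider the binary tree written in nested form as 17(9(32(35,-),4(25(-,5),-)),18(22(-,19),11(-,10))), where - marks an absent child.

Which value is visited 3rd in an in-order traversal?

9

In-order visits the left subtree, then the node, then the right subtree.
At 17: go left to 9.
  At 9: go left to 32.
    At 32: go left to 35.
      35 is a leaf — visit 35.
    Visit 32.
    At 32: no right child.
  Visit 9.
  At 9: go right to 4.
    At 4: go left to 25.
      At 25: no left child.
      Visit 25.
      At 25: go right to 5.
        5 is a leaf — visit 5.
    Visit 4.
    At 4: no right child.
Visit 17.
At 17: go right to 18.
  At 18: go left to 22.
    At 22: no left child.
    Visit 22.
    At 22: go right to 19.
      19 is a leaf — visit 19.
  Visit 18.
  At 18: go right to 11.
    At 11: no left child.
    Visit 11.
    At 11: go right to 10.
      10 is a leaf — visit 10.
Full in-order sequence: 35, 32, 9, 25, 5, 4, 17, 22, 19, 18, 11, 10.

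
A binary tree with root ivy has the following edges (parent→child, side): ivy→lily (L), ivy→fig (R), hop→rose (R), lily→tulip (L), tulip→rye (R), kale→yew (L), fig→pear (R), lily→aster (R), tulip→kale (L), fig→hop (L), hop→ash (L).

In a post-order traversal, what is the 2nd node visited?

Post-order visits the left subtree, then the right subtree, then the node.
At ivy: go left to lily.
  At lily: go left to tulip.
    At tulip: go left to kale.
      At kale: go left to yew.
        yew is a leaf — visit yew.
      At kale: no right child.
      Visit kale.
    At tulip: go right to rye.
      rye is a leaf — visit rye.
    Visit tulip.
  At lily: go right to aster.
    aster is a leaf — visit aster.
  Visit lily.
At ivy: go right to fig.
  At fig: go left to hop.
    At hop: go left to ash.
      ash is a leaf — visit ash.
    At hop: go right to rose.
      rose is a leaf — visit rose.
    Visit hop.
  At fig: go right to pear.
    pear is a leaf — visit pear.
  Visit fig.
Visit ivy.
Full post-order sequence: yew, kale, rye, tulip, aster, lily, ash, rose, hop, pear, fig, ivy.

kale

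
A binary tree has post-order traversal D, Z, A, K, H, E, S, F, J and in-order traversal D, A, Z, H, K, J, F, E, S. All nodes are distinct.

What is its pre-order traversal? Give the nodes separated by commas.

The last element of post-order is the root; it splits in-order into left and right subtrees.
Root J: left subtree has 5 nodes {D, A, Z, H, K}, right has 3 {F, E, S}.
  Root H: left subtree has 3 nodes {D, A, Z}, right has 1 {K}.
    Root A: left subtree has 1 node {D}, right has 1 {Z}.
  Root F: left subtree has 0 nodes { }, right has 2 {E, S}.
    Root S: left subtree has 1 node {E}, right has 0 { }.

J, H, A, D, Z, K, F, S, E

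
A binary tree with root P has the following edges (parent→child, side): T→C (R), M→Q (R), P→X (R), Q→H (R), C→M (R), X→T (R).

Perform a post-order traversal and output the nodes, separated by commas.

H, Q, M, C, T, X, P

Post-order visits the left subtree, then the right subtree, then the node.
At P: no left child.
At P: go right to X.
  At X: no left child.
  At X: go right to T.
    At T: no left child.
    At T: go right to C.
      At C: no left child.
      At C: go right to M.
        At M: no left child.
        At M: go right to Q.
          At Q: no left child.
          At Q: go right to H.
            H is a leaf — visit H.
          Visit Q.
        Visit M.
      Visit C.
    Visit T.
  Visit X.
Visit P.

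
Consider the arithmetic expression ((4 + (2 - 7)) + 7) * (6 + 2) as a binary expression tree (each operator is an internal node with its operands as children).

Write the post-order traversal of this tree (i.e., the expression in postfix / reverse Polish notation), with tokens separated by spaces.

4 2 7 - + 7 + 6 2 + *

Post-order on an expression tree gives postfix notation: for each operator, emit left operand, right operand, then the operator.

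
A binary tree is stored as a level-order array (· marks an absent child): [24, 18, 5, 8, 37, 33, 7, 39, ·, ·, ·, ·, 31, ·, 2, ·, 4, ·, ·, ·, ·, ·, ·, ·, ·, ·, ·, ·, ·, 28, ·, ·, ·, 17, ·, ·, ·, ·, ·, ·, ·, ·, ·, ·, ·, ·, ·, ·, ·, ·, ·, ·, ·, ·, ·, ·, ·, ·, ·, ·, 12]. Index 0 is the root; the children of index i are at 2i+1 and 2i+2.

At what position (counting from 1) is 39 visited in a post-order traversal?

Post-order visits the left subtree, then the right subtree, then the node.
At 24: go left to 18.
  At 18: go left to 8.
    At 8: go left to 39.
      At 39: no left child.
      At 39: go right to 4.
        At 4: go left to 17.
          17 is a leaf — visit 17.
        At 4: no right child.
        Visit 4.
      Visit 39.
    At 8: no right child.
    Visit 8.
  At 18: go right to 37.
    37 is a leaf — visit 37.
  Visit 18.
At 24: go right to 5.
  At 5: go left to 33.
    At 33: no left child.
    At 33: go right to 31.
      31 is a leaf — visit 31.
    Visit 33.
  At 5: go right to 7.
    At 7: no left child.
    At 7: go right to 2.
      At 2: go left to 28.
        At 28: no left child.
        At 28: go right to 12.
          12 is a leaf — visit 12.
        Visit 28.
      At 2: no right child.
      Visit 2.
    Visit 7.
  Visit 5.
Visit 24.
Full post-order sequence: 17, 4, 39, 8, 37, 18, 31, 33, 12, 28, 2, 7, 5, 24.

3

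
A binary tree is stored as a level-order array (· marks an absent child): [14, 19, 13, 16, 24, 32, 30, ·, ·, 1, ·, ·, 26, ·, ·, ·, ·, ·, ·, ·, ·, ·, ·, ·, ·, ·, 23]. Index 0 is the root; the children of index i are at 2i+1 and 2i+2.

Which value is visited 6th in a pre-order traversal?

13

Pre-order visits the node, then its left subtree, then its right subtree.
Visit 14.
At 14: go left to 19.
  Visit 19.
  At 19: go left to 16.
    16 is a leaf — visit 16.
  At 19: go right to 24.
    Visit 24.
    At 24: go left to 1.
      1 is a leaf — visit 1.
    At 24: no right child.
At 14: go right to 13.
  Visit 13.
  At 13: go left to 32.
    Visit 32.
    At 32: no left child.
    At 32: go right to 26.
      Visit 26.
      At 26: no left child.
      At 26: go right to 23.
        23 is a leaf — visit 23.
  At 13: go right to 30.
    30 is a leaf — visit 30.
Full pre-order sequence: 14, 19, 16, 24, 1, 13, 32, 26, 23, 30.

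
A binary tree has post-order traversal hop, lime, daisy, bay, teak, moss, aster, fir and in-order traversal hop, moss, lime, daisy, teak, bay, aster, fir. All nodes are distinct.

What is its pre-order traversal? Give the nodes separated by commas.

fir, aster, moss, hop, teak, daisy, lime, bay

The last element of post-order is the root; it splits in-order into left and right subtrees.
Root fir: left subtree has 7 nodes {hop, moss, lime, daisy, teak, bay, aster}, right has 0 { }.
  Root aster: left subtree has 6 nodes {hop, moss, lime, daisy, teak, bay}, right has 0 { }.
    Root moss: left subtree has 1 node {hop}, right has 4 {lime, daisy, teak, bay}.
      Root teak: left subtree has 2 nodes {lime, daisy}, right has 1 {bay}.
        Root daisy: left subtree has 1 node {lime}, right has 0 { }.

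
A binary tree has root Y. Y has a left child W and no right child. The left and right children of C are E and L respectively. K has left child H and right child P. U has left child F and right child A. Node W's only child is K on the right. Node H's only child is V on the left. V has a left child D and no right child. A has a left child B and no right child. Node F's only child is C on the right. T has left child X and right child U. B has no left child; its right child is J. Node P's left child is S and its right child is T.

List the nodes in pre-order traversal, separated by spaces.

Pre-order visits the node, then its left subtree, then its right subtree.
Visit Y.
At Y: go left to W.
  Visit W.
  At W: no left child.
  At W: go right to K.
    Visit K.
    At K: go left to H.
      Visit H.
      At H: go left to V.
        Visit V.
        At V: go left to D.
          D is a leaf — visit D.
        At V: no right child.
      At H: no right child.
    At K: go right to P.
      Visit P.
      At P: go left to S.
        S is a leaf — visit S.
      At P: go right to T.
        Visit T.
        At T: go left to X.
          X is a leaf — visit X.
        At T: go right to U.
          Visit U.
          At U: go left to F.
            Visit F.
            At F: no left child.
            At F: go right to C.
              Visit C.
              At C: go left to E.
                E is a leaf — visit E.
              At C: go right to L.
                L is a leaf — visit L.
          At U: go right to A.
            Visit A.
            At A: go left to B.
              Visit B.
              At B: no left child.
              At B: go right to J.
                J is a leaf — visit J.
            At A: no right child.
At Y: no right child.

Y W K H V D P S T X U F C E L A B J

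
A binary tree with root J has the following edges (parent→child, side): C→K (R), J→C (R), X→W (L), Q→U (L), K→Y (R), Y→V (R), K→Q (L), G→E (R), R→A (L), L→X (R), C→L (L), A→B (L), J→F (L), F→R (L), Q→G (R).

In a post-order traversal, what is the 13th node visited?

Y

Post-order visits the left subtree, then the right subtree, then the node.
At J: go left to F.
  At F: go left to R.
    At R: go left to A.
      At A: go left to B.
        B is a leaf — visit B.
      At A: no right child.
      Visit A.
    At R: no right child.
    Visit R.
  At F: no right child.
  Visit F.
At J: go right to C.
  At C: go left to L.
    At L: no left child.
    At L: go right to X.
      At X: go left to W.
        W is a leaf — visit W.
      At X: no right child.
      Visit X.
    Visit L.
  At C: go right to K.
    At K: go left to Q.
      At Q: go left to U.
        U is a leaf — visit U.
      At Q: go right to G.
        At G: no left child.
        At G: go right to E.
          E is a leaf — visit E.
        Visit G.
      Visit Q.
    At K: go right to Y.
      At Y: no left child.
      At Y: go right to V.
        V is a leaf — visit V.
      Visit Y.
    Visit K.
  Visit C.
Visit J.
Full post-order sequence: B, A, R, F, W, X, L, U, E, G, Q, V, Y, K, C, J.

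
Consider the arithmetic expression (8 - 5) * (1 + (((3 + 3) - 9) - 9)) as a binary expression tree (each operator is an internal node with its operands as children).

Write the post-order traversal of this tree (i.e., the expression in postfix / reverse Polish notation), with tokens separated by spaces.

8 5 - 1 3 3 + 9 - 9 - + *

Post-order on an expression tree gives postfix notation: for each operator, emit left operand, right operand, then the operator.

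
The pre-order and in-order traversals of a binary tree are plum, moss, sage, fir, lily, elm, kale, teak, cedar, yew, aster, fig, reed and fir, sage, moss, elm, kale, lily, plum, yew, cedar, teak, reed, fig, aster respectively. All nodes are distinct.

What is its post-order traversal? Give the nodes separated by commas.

fir, sage, kale, elm, lily, moss, yew, cedar, reed, fig, aster, teak, plum

The first element of pre-order is the root; it splits in-order into left and right subtrees.
Root plum: left subtree has 6 nodes {fir, sage, moss, elm, kale, lily}, right has 6 {yew, cedar, teak, reed, fig, aster}.
  Root moss: left subtree has 2 nodes {fir, sage}, right has 3 {elm, kale, lily}.
    Root sage: left subtree has 1 node {fir}, right has 0 { }.
    Root lily: left subtree has 2 nodes {elm, kale}, right has 0 { }.
      Root elm: left subtree has 0 nodes { }, right has 1 {kale}.
  Root teak: left subtree has 2 nodes {yew, cedar}, right has 3 {reed, fig, aster}.
    Root cedar: left subtree has 1 node {yew}, right has 0 { }.
    Root aster: left subtree has 2 nodes {reed, fig}, right has 0 { }.
      Root fig: left subtree has 1 node {reed}, right has 0 { }.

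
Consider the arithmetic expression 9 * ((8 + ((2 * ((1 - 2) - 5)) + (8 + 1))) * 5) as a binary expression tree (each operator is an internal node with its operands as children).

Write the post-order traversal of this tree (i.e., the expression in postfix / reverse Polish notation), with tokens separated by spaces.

9 8 2 1 2 - 5 - * 8 1 + + + 5 * *

Post-order on an expression tree gives postfix notation: for each operator, emit left operand, right operand, then the operator.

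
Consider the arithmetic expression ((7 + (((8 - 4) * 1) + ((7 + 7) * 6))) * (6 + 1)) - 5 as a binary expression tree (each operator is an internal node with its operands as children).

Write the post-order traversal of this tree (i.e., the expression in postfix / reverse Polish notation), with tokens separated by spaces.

Post-order on an expression tree gives postfix notation: for each operator, emit left operand, right operand, then the operator.

7 8 4 - 1 * 7 7 + 6 * + + 6 1 + * 5 -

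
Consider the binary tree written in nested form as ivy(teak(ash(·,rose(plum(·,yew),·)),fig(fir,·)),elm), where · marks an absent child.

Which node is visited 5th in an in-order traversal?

In-order visits the left subtree, then the node, then the right subtree.
At ivy: go left to teak.
  At teak: go left to ash.
    At ash: no left child.
    Visit ash.
    At ash: go right to rose.
      At rose: go left to plum.
        At plum: no left child.
        Visit plum.
        At plum: go right to yew.
          yew is a leaf — visit yew.
      Visit rose.
      At rose: no right child.
  Visit teak.
  At teak: go right to fig.
    At fig: go left to fir.
      fir is a leaf — visit fir.
    Visit fig.
    At fig: no right child.
Visit ivy.
At ivy: go right to elm.
  elm is a leaf — visit elm.
Full in-order sequence: ash, plum, yew, rose, teak, fir, fig, ivy, elm.

teak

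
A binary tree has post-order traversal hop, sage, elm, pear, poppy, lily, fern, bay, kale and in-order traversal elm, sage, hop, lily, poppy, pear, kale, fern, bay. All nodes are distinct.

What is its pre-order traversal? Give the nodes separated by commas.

The last element of post-order is the root; it splits in-order into left and right subtrees.
Root kale: left subtree has 6 nodes {elm, sage, hop, lily, poppy, pear}, right has 2 {fern, bay}.
  Root lily: left subtree has 3 nodes {elm, sage, hop}, right has 2 {poppy, pear}.
    Root elm: left subtree has 0 nodes { }, right has 2 {sage, hop}.
      Root sage: left subtree has 0 nodes { }, right has 1 {hop}.
    Root poppy: left subtree has 0 nodes { }, right has 1 {pear}.
  Root bay: left subtree has 1 node {fern}, right has 0 { }.

kale, lily, elm, sage, hop, poppy, pear, bay, fern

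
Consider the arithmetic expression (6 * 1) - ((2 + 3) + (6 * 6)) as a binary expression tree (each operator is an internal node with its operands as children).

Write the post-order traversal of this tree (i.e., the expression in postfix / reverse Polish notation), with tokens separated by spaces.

Post-order on an expression tree gives postfix notation: for each operator, emit left operand, right operand, then the operator.

6 1 * 2 3 + 6 6 * + -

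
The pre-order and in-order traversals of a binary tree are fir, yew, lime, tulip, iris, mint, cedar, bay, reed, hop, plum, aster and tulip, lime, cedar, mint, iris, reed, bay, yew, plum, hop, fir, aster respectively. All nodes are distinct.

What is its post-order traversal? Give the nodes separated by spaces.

The first element of pre-order is the root; it splits in-order into left and right subtrees.
Root fir: left subtree has 10 nodes {tulip, lime, cedar, mint, iris, reed, bay, yew, plum, hop}, right has 1 {aster}.
  Root yew: left subtree has 7 nodes {tulip, lime, cedar, mint, iris, reed, bay}, right has 2 {plum, hop}.
    Root lime: left subtree has 1 node {tulip}, right has 5 {cedar, mint, iris, reed, bay}.
      Root iris: left subtree has 2 nodes {cedar, mint}, right has 2 {reed, bay}.
        Root mint: left subtree has 1 node {cedar}, right has 0 { }.
        Root bay: left subtree has 1 node {reed}, right has 0 { }.
    Root hop: left subtree has 1 node {plum}, right has 0 { }.

tulip cedar mint reed bay iris lime plum hop yew aster fir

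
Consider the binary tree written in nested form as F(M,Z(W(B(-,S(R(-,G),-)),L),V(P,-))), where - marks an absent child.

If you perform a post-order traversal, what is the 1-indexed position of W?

7

Post-order visits the left subtree, then the right subtree, then the node.
At F: go left to M.
  M is a leaf — visit M.
At F: go right to Z.
  At Z: go left to W.
    At W: go left to B.
      At B: no left child.
      At B: go right to S.
        At S: go left to R.
          At R: no left child.
          At R: go right to G.
            G is a leaf — visit G.
          Visit R.
        At S: no right child.
        Visit S.
      Visit B.
    At W: go right to L.
      L is a leaf — visit L.
    Visit W.
  At Z: go right to V.
    At V: go left to P.
      P is a leaf — visit P.
    At V: no right child.
    Visit V.
  Visit Z.
Visit F.
Full post-order sequence: M, G, R, S, B, L, W, P, V, Z, F.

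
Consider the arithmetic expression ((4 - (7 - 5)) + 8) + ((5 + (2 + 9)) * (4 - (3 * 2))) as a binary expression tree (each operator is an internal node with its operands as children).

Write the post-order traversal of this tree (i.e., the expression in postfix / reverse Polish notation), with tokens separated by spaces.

Post-order on an expression tree gives postfix notation: for each operator, emit left operand, right operand, then the operator.

4 7 5 - - 8 + 5 2 9 + + 4 3 2 * - * +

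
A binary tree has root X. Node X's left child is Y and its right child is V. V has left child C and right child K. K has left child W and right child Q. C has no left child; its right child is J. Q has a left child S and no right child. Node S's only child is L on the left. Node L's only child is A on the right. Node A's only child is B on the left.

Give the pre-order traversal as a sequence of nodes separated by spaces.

X Y V C J K W Q S L A B

Pre-order visits the node, then its left subtree, then its right subtree.
Visit X.
At X: go left to Y.
  Y is a leaf — visit Y.
At X: go right to V.
  Visit V.
  At V: go left to C.
    Visit C.
    At C: no left child.
    At C: go right to J.
      J is a leaf — visit J.
  At V: go right to K.
    Visit K.
    At K: go left to W.
      W is a leaf — visit W.
    At K: go right to Q.
      Visit Q.
      At Q: go left to S.
        Visit S.
        At S: go left to L.
          Visit L.
          At L: no left child.
          At L: go right to A.
            Visit A.
            At A: go left to B.
              B is a leaf — visit B.
            At A: no right child.
        At S: no right child.
      At Q: no right child.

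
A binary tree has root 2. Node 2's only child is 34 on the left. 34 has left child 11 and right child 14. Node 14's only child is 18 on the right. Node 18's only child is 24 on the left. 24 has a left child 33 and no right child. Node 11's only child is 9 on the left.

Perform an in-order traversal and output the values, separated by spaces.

In-order visits the left subtree, then the node, then the right subtree.
At 2: go left to 34.
  At 34: go left to 11.
    At 11: go left to 9.
      9 is a leaf — visit 9.
    Visit 11.
    At 11: no right child.
  Visit 34.
  At 34: go right to 14.
    At 14: no left child.
    Visit 14.
    At 14: go right to 18.
      At 18: go left to 24.
        At 24: go left to 33.
          33 is a leaf — visit 33.
        Visit 24.
        At 24: no right child.
      Visit 18.
      At 18: no right child.
Visit 2.
At 2: no right child.

9 11 34 14 33 24 18 2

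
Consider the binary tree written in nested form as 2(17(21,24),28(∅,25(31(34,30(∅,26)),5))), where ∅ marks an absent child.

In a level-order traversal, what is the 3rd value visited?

28

Level-order visits nodes level by level from the root, left to right within each level.
Level 0: 2
Level 1: 17, 28
Level 2: 21, 24, 25
Level 3: 31, 5
Level 4: 34, 30
Level 5: 26
Full level-order sequence: 2, 17, 28, 21, 24, 25, 31, 5, 34, 30, 26.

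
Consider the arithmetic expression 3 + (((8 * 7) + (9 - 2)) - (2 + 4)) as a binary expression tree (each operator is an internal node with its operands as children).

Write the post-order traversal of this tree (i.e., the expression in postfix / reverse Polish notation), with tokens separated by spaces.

3 8 7 * 9 2 - + 2 4 + - +

Post-order on an expression tree gives postfix notation: for each operator, emit left operand, right operand, then the operator.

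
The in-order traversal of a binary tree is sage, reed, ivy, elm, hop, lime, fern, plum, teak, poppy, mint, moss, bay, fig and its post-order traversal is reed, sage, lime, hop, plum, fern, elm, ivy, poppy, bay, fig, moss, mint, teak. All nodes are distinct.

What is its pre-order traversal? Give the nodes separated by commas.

teak, ivy, sage, reed, elm, fern, hop, lime, plum, mint, poppy, moss, fig, bay

The last element of post-order is the root; it splits in-order into left and right subtrees.
Root teak: left subtree has 8 nodes {sage, reed, ivy, elm, hop, lime, fern, plum}, right has 5 {poppy, mint, moss, bay, fig}.
  Root ivy: left subtree has 2 nodes {sage, reed}, right has 5 {elm, hop, lime, fern, plum}.
    Root sage: left subtree has 0 nodes { }, right has 1 {reed}.
    Root elm: left subtree has 0 nodes { }, right has 4 {hop, lime, fern, plum}.
      Root fern: left subtree has 2 nodes {hop, lime}, right has 1 {plum}.
        Root hop: left subtree has 0 nodes { }, right has 1 {lime}.
  Root mint: left subtree has 1 node {poppy}, right has 3 {moss, bay, fig}.
    Root moss: left subtree has 0 nodes { }, right has 2 {bay, fig}.
      Root fig: left subtree has 1 node {bay}, right has 0 { }.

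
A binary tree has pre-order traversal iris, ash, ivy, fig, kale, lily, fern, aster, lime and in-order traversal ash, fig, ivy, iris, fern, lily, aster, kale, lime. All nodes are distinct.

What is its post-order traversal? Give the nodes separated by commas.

The first element of pre-order is the root; it splits in-order into left and right subtrees.
Root iris: left subtree has 3 nodes {ash, fig, ivy}, right has 5 {fern, lily, aster, kale, lime}.
  Root ash: left subtree has 0 nodes { }, right has 2 {fig, ivy}.
    Root ivy: left subtree has 1 node {fig}, right has 0 { }.
  Root kale: left subtree has 3 nodes {fern, lily, aster}, right has 1 {lime}.
    Root lily: left subtree has 1 node {fern}, right has 1 {aster}.

fig, ivy, ash, fern, aster, lily, lime, kale, iris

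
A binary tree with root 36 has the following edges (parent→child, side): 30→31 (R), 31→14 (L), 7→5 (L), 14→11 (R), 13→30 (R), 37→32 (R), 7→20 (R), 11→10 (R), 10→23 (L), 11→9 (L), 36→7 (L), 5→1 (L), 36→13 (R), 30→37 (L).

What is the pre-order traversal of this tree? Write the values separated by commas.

36, 7, 5, 1, 20, 13, 30, 37, 32, 31, 14, 11, 9, 10, 23

Pre-order visits the node, then its left subtree, then its right subtree.
Visit 36.
At 36: go left to 7.
  Visit 7.
  At 7: go left to 5.
    Visit 5.
    At 5: go left to 1.
      1 is a leaf — visit 1.
    At 5: no right child.
  At 7: go right to 20.
    20 is a leaf — visit 20.
At 36: go right to 13.
  Visit 13.
  At 13: no left child.
  At 13: go right to 30.
    Visit 30.
    At 30: go left to 37.
      Visit 37.
      At 37: no left child.
      At 37: go right to 32.
        32 is a leaf — visit 32.
    At 30: go right to 31.
      Visit 31.
      At 31: go left to 14.
        Visit 14.
        At 14: no left child.
        At 14: go right to 11.
          Visit 11.
          At 11: go left to 9.
            9 is a leaf — visit 9.
          At 11: go right to 10.
            Visit 10.
            At 10: go left to 23.
              23 is a leaf — visit 23.
            At 10: no right child.
      At 31: no right child.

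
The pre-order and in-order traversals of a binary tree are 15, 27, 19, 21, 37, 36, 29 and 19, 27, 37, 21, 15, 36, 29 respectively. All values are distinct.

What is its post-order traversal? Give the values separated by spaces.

The first element of pre-order is the root; it splits in-order into left and right subtrees.
Root 15: left subtree has 4 nodes {19, 27, 37, 21}, right has 2 {36, 29}.
  Root 27: left subtree has 1 node {19}, right has 2 {37, 21}.
    Root 21: left subtree has 1 node {37}, right has 0 { }.
  Root 36: left subtree has 0 nodes { }, right has 1 {29}.

19 37 21 27 29 36 15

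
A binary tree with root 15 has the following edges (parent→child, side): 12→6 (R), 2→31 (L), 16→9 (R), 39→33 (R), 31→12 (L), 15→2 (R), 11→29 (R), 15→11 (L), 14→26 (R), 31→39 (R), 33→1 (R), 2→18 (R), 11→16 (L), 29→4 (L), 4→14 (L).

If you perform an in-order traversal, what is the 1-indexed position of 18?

16

In-order visits the left subtree, then the node, then the right subtree.
At 15: go left to 11.
  At 11: go left to 16.
    At 16: no left child.
    Visit 16.
    At 16: go right to 9.
      9 is a leaf — visit 9.
  Visit 11.
  At 11: go right to 29.
    At 29: go left to 4.
      At 4: go left to 14.
        At 14: no left child.
        Visit 14.
        At 14: go right to 26.
          26 is a leaf — visit 26.
      Visit 4.
      At 4: no right child.
    Visit 29.
    At 29: no right child.
Visit 15.
At 15: go right to 2.
  At 2: go left to 31.
    At 31: go left to 12.
      At 12: no left child.
      Visit 12.
      At 12: go right to 6.
        6 is a leaf — visit 6.
    Visit 31.
    At 31: go right to 39.
      At 39: no left child.
      Visit 39.
      At 39: go right to 33.
        At 33: no left child.
        Visit 33.
        At 33: go right to 1.
          1 is a leaf — visit 1.
  Visit 2.
  At 2: go right to 18.
    18 is a leaf — visit 18.
Full in-order sequence: 16, 9, 11, 14, 26, 4, 29, 15, 12, 6, 31, 39, 33, 1, 2, 18.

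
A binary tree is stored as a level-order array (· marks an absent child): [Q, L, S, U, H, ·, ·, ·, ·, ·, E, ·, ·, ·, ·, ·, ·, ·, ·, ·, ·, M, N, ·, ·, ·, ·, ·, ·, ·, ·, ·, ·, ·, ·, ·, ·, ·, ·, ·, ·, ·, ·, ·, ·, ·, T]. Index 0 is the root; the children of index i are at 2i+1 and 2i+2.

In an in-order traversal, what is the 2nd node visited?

In-order visits the left subtree, then the node, then the right subtree.
At Q: go left to L.
  At L: go left to U.
    U is a leaf — visit U.
  Visit L.
  At L: go right to H.
    At H: no left child.
    Visit H.
    At H: go right to E.
      At E: go left to M.
        M is a leaf — visit M.
      Visit E.
      At E: go right to N.
        At N: no left child.
        Visit N.
        At N: go right to T.
          T is a leaf — visit T.
Visit Q.
At Q: go right to S.
  S is a leaf — visit S.
Full in-order sequence: U, L, H, M, E, N, T, Q, S.

L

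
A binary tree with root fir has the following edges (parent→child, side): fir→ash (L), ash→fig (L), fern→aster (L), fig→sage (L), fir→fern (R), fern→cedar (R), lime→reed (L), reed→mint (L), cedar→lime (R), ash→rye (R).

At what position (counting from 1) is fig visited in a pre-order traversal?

Pre-order visits the node, then its left subtree, then its right subtree.
Visit fir.
At fir: go left to ash.
  Visit ash.
  At ash: go left to fig.
    Visit fig.
    At fig: go left to sage.
      sage is a leaf — visit sage.
    At fig: no right child.
  At ash: go right to rye.
    rye is a leaf — visit rye.
At fir: go right to fern.
  Visit fern.
  At fern: go left to aster.
    aster is a leaf — visit aster.
  At fern: go right to cedar.
    Visit cedar.
    At cedar: no left child.
    At cedar: go right to lime.
      Visit lime.
      At lime: go left to reed.
        Visit reed.
        At reed: go left to mint.
          mint is a leaf — visit mint.
        At reed: no right child.
      At lime: no right child.
Full pre-order sequence: fir, ash, fig, sage, rye, fern, aster, cedar, lime, reed, mint.

3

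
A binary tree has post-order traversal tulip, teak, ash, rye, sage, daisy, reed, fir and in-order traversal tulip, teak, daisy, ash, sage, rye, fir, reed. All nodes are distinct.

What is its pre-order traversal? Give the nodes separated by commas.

fir, daisy, teak, tulip, sage, ash, rye, reed

The last element of post-order is the root; it splits in-order into left and right subtrees.
Root fir: left subtree has 6 nodes {tulip, teak, daisy, ash, sage, rye}, right has 1 {reed}.
  Root daisy: left subtree has 2 nodes {tulip, teak}, right has 3 {ash, sage, rye}.
    Root teak: left subtree has 1 node {tulip}, right has 0 { }.
    Root sage: left subtree has 1 node {ash}, right has 1 {rye}.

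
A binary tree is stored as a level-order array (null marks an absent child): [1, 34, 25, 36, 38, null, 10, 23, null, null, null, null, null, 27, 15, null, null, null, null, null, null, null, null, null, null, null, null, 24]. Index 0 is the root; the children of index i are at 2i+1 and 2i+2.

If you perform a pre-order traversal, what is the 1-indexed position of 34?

2

Pre-order visits the node, then its left subtree, then its right subtree.
Visit 1.
At 1: go left to 34.
  Visit 34.
  At 34: go left to 36.
    Visit 36.
    At 36: go left to 23.
      23 is a leaf — visit 23.
    At 36: no right child.
  At 34: go right to 38.
    38 is a leaf — visit 38.
At 1: go right to 25.
  Visit 25.
  At 25: no left child.
  At 25: go right to 10.
    Visit 10.
    At 10: go left to 27.
      Visit 27.
      At 27: go left to 24.
        24 is a leaf — visit 24.
      At 27: no right child.
    At 10: go right to 15.
      15 is a leaf — visit 15.
Full pre-order sequence: 1, 34, 36, 23, 38, 25, 10, 27, 24, 15.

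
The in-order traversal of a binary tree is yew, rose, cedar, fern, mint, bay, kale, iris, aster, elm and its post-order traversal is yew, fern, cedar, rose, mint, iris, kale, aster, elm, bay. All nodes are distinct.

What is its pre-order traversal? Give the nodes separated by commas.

The last element of post-order is the root; it splits in-order into left and right subtrees.
Root bay: left subtree has 5 nodes {yew, rose, cedar, fern, mint}, right has 4 {kale, iris, aster, elm}.
  Root mint: left subtree has 4 nodes {yew, rose, cedar, fern}, right has 0 { }.
    Root rose: left subtree has 1 node {yew}, right has 2 {cedar, fern}.
      Root cedar: left subtree has 0 nodes { }, right has 1 {fern}.
  Root elm: left subtree has 3 nodes {kale, iris, aster}, right has 0 { }.
    Root aster: left subtree has 2 nodes {kale, iris}, right has 0 { }.
      Root kale: left subtree has 0 nodes { }, right has 1 {iris}.

bay, mint, rose, yew, cedar, fern, elm, aster, kale, iris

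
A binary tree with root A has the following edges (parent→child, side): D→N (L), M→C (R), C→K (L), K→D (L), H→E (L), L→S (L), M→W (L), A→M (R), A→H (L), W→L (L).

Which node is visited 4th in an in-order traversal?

S

In-order visits the left subtree, then the node, then the right subtree.
At A: go left to H.
  At H: go left to E.
    E is a leaf — visit E.
  Visit H.
  At H: no right child.
Visit A.
At A: go right to M.
  At M: go left to W.
    At W: go left to L.
      At L: go left to S.
        S is a leaf — visit S.
      Visit L.
      At L: no right child.
    Visit W.
    At W: no right child.
  Visit M.
  At M: go right to C.
    At C: go left to K.
      At K: go left to D.
        At D: go left to N.
          N is a leaf — visit N.
        Visit D.
        At D: no right child.
      Visit K.
      At K: no right child.
    Visit C.
    At C: no right child.
Full in-order sequence: E, H, A, S, L, W, M, N, D, K, C.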